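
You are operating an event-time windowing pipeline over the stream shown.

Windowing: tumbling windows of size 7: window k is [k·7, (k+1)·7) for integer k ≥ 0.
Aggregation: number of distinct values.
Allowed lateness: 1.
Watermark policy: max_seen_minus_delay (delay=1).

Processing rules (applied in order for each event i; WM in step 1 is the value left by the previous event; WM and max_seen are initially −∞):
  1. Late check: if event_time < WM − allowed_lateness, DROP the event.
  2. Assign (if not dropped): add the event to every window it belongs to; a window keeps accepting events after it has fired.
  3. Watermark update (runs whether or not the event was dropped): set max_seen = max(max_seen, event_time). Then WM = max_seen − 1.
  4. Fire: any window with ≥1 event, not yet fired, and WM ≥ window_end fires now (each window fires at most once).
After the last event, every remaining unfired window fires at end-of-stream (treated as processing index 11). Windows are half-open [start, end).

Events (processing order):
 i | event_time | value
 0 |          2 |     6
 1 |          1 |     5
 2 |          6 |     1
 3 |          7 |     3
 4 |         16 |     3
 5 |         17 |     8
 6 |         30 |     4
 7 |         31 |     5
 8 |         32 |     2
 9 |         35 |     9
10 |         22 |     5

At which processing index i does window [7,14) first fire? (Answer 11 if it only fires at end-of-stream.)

4

i=0 t=2 v=6: → [0,7); WM=1
i=1 t=1 v=5: → [0,7); WM=1
i=2 t=6 v=1: → [0,7); WM=5
i=3 t=7 v=3: → [7,14); WM=6
i=4 t=16 v=3: → [14,21); WM=15; [0,7) fires=3 [7,14) fires=1
i=5 t=17 v=8: → [14,21); WM=16
i=6 t=30 v=4: → [28,35); WM=29; [14,21) fires=2
i=7 t=31 v=5: → [28,35); WM=30
i=8 t=32 v=2: → [28,35); WM=31
i=9 t=35 v=9: → [35,42); WM=34
i=10 t=22 v=5: DROP (t<34-1); WM=34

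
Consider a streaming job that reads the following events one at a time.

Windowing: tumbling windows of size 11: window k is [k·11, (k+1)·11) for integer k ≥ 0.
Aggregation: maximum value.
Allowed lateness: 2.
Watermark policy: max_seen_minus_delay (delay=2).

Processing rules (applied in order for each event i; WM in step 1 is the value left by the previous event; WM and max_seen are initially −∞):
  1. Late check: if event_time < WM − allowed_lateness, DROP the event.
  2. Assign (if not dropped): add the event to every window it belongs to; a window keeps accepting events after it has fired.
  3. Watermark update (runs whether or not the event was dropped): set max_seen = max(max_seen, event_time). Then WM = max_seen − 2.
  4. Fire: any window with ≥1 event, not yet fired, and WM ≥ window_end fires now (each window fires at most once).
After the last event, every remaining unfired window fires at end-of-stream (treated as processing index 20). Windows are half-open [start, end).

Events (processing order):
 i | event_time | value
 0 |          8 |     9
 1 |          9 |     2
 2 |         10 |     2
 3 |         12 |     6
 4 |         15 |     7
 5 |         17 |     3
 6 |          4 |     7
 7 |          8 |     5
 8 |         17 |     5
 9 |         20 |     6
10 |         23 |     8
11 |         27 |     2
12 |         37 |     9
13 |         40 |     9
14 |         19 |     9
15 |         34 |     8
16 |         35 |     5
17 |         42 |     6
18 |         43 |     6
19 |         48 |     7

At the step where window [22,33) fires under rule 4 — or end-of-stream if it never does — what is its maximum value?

8

i=0 t=8 v=9: → [0,11); WM=6
i=1 t=9 v=2: → [0,11); WM=7
i=2 t=10 v=2: → [0,11); WM=8
i=3 t=12 v=6: → [11,22); WM=10
i=4 t=15 v=7: → [11,22); WM=13; [0,11) fires=9
i=5 t=17 v=3: → [11,22); WM=15
i=6 t=4 v=7: DROP (t<15-2); WM=15
i=7 t=8 v=5: DROP (t<15-2); WM=15
i=8 t=17 v=5: → [11,22); WM=15
i=9 t=20 v=6: → [11,22); WM=18
i=10 t=23 v=8: → [22,33); WM=21
i=11 t=27 v=2: → [22,33); WM=25; [11,22) fires=7
i=12 t=37 v=9: → [33,44); WM=35; [22,33) fires=8
i=13 t=40 v=9: → [33,44); WM=38
i=14 t=19 v=9: DROP (t<38-2); WM=38
i=15 t=34 v=8: DROP (t<38-2); WM=38
i=16 t=35 v=5: DROP (t<38-2); WM=38
i=17 t=42 v=6: → [33,44); WM=40
i=18 t=43 v=6: → [33,44); WM=41
i=19 t=48 v=7: → [44,55); WM=46; [33,44) fires=9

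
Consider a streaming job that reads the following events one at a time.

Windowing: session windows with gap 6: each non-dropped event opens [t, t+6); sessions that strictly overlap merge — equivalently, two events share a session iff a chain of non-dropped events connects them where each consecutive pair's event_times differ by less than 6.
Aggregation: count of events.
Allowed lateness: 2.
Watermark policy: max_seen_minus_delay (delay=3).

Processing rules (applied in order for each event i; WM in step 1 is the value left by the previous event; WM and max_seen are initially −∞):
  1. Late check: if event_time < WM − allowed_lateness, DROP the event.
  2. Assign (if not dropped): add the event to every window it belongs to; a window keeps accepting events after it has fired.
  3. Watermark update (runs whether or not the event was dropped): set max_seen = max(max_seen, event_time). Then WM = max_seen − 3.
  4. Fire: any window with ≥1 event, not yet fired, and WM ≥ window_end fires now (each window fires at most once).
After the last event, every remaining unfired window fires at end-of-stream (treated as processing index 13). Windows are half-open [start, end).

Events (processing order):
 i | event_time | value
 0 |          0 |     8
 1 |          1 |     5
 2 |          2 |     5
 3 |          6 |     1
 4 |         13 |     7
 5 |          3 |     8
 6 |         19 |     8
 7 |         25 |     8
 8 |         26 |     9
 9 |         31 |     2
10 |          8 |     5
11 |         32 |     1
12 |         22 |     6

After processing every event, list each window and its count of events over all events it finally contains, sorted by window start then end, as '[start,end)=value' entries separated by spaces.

[0,12)=4 [13,19)=1 [19,25)=1 [25,38)=4

i=0 t=0 v=8: → [0,6); WM=-3
i=1 t=1 v=5: → [0,7); WM=-2
i=2 t=2 v=5: → [0,8); WM=-1
i=3 t=6 v=1: → [0,12); WM=3
i=4 t=13 v=7: → [13,19); WM=10
i=5 t=3 v=8: DROP (t<10-2); WM=10
i=6 t=19 v=8: → [19,25); WM=16
i=7 t=25 v=8: → [25,31); WM=22
i=8 t=26 v=9: → [25,32); WM=23
i=9 t=31 v=2: → [25,37); WM=28
i=10 t=8 v=5: DROP (t<28-2); WM=28
i=11 t=32 v=1: → [25,38); WM=29
i=12 t=22 v=6: DROP (t<29-2); WM=29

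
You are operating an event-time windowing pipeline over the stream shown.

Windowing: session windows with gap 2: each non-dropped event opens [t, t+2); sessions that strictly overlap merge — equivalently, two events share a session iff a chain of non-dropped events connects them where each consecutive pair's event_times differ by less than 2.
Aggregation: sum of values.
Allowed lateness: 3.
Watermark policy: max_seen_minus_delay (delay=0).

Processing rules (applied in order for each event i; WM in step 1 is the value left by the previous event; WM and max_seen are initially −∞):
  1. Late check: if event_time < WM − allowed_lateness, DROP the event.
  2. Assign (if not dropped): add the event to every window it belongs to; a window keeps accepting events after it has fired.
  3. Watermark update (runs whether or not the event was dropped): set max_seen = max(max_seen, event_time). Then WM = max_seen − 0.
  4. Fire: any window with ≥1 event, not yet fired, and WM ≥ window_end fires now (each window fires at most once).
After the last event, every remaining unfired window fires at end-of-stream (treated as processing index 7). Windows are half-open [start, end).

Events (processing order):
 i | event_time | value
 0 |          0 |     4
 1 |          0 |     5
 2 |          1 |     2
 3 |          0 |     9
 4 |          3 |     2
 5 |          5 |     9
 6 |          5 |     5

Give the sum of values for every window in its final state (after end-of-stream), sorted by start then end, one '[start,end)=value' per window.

[0,3)=20 [3,5)=2 [5,7)=14

i=0 t=0 v=4: → [0,2); WM=0
i=1 t=0 v=5: → [0,2); WM=0
i=2 t=1 v=2: → [0,3); WM=1
i=3 t=0 v=9: → [0,3); WM=1
i=4 t=3 v=2: → [3,5); WM=3
i=5 t=5 v=9: → [5,7); WM=5
i=6 t=5 v=5: → [5,7); WM=5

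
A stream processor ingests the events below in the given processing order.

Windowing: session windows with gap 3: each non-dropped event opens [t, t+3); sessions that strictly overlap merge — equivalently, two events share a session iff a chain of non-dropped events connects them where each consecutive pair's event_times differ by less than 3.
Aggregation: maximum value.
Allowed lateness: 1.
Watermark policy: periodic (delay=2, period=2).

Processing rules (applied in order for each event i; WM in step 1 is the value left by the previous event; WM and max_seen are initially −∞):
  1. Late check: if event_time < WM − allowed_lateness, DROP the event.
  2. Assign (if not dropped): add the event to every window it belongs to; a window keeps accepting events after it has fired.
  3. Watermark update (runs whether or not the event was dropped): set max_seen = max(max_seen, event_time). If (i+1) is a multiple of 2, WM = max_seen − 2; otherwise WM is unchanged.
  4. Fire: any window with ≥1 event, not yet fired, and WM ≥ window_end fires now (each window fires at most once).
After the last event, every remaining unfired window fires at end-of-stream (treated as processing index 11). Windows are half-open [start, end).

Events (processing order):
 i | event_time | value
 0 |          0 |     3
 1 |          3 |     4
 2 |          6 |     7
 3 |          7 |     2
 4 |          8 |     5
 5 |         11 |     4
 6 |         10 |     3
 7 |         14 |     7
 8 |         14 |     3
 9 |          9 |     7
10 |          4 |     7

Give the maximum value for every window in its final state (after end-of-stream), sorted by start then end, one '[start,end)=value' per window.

i=0 t=0 v=3: → [0,3); WM=−∞
i=1 t=3 v=4: → [3,6); WM=1
i=2 t=6 v=7: → [6,9); WM=1
i=3 t=7 v=2: → [6,10); WM=5
i=4 t=8 v=5: → [6,11); WM=5
i=5 t=11 v=4: → [11,14); WM=9
i=6 t=10 v=3: → [6,14); WM=9
i=7 t=14 v=7: → [14,17); WM=12
i=8 t=14 v=3: → [14,17); WM=12
i=9 t=9 v=7: DROP (t<12-1); WM=12
i=10 t=4 v=7: DROP (t<12-1); WM=12

[0,3)=3 [3,6)=4 [6,14)=7 [14,17)=7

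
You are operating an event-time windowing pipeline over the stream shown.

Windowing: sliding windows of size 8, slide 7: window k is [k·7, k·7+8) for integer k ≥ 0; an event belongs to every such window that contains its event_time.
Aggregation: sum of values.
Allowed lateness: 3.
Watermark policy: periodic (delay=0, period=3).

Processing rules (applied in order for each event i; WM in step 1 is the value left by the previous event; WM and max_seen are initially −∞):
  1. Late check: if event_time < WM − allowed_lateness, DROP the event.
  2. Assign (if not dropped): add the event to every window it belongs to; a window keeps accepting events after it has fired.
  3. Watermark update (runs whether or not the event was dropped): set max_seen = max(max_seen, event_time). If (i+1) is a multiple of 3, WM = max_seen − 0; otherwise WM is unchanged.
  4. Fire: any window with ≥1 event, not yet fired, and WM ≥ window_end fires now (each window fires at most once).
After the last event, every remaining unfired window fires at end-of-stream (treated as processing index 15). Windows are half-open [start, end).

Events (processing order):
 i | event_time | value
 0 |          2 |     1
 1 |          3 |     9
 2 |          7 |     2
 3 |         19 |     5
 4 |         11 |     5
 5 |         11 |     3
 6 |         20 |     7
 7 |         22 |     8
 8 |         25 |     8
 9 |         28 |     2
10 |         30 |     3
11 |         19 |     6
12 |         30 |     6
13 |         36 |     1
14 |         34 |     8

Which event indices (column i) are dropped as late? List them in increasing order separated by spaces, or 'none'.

i=0 t=2 v=1: → [0,8); WM=−∞
i=1 t=3 v=9: → [0,8); WM=−∞
i=2 t=7 v=2: → [7,15),[0,8); WM=7
i=3 t=19 v=5: → [14,22); WM=7
i=4 t=11 v=5: → [7,15); WM=7
i=5 t=11 v=3: → [7,15); WM=19; [0,8) fires=12 [7,15) fires=10
i=6 t=20 v=7: → [14,22); WM=19
i=7 t=22 v=8: → [21,29); WM=19
i=8 t=25 v=8: → [21,29); WM=25; [14,22) fires=12
i=9 t=28 v=2: → [28,36),[21,29); WM=25
i=10 t=30 v=3: → [28,36); WM=25
i=11 t=19 v=6: DROP (t<25-3); WM=30; [21,29) fires=18
i=12 t=30 v=6: → [28,36); WM=30
i=13 t=36 v=1: → [35,43); WM=30
i=14 t=34 v=8: → [28,36); WM=36; [28,36) fires=19

11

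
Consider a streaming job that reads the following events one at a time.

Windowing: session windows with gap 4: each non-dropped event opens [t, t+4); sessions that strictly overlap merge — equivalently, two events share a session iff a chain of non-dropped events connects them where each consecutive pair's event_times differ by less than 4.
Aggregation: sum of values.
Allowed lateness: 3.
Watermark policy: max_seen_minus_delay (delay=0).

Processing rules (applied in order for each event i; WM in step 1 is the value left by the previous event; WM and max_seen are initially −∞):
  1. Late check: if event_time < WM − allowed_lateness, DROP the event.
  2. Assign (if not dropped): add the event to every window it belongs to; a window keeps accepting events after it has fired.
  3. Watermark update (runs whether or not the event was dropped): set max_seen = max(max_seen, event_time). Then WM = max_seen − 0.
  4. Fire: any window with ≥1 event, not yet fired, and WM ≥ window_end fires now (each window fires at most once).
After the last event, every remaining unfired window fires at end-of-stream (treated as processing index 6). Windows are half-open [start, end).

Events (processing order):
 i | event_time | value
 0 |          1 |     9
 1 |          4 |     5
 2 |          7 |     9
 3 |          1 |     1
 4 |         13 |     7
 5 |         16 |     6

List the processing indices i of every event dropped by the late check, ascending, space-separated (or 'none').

3

i=0 t=1 v=9: → [1,5); WM=1
i=1 t=4 v=5: → [1,8); WM=4
i=2 t=7 v=9: → [1,11); WM=7
i=3 t=1 v=1: DROP (t<7-3); WM=7
i=4 t=13 v=7: → [13,17); WM=13
i=5 t=16 v=6: → [13,20); WM=16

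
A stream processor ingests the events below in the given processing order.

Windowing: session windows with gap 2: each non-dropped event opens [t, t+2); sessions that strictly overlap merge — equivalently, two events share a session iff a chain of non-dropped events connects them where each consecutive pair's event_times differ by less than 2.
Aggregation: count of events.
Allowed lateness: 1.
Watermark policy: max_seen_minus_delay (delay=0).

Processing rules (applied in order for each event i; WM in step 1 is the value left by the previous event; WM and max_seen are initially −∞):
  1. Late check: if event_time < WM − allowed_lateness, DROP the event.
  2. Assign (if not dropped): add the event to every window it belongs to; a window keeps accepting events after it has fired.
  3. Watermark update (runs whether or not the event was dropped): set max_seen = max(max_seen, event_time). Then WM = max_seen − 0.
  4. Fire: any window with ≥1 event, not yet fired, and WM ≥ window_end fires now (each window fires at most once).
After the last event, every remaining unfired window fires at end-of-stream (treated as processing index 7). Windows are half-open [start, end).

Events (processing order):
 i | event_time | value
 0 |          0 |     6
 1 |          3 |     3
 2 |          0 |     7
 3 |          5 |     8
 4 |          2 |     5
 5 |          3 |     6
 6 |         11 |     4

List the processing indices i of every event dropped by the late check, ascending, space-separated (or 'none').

2 4 5

i=0 t=0 v=6: → [0,2); WM=0
i=1 t=3 v=3: → [3,5); WM=3
i=2 t=0 v=7: DROP (t<3-1); WM=3
i=3 t=5 v=8: → [5,7); WM=5
i=4 t=2 v=5: DROP (t<5-1); WM=5
i=5 t=3 v=6: DROP (t<5-1); WM=5
i=6 t=11 v=4: → [11,13); WM=11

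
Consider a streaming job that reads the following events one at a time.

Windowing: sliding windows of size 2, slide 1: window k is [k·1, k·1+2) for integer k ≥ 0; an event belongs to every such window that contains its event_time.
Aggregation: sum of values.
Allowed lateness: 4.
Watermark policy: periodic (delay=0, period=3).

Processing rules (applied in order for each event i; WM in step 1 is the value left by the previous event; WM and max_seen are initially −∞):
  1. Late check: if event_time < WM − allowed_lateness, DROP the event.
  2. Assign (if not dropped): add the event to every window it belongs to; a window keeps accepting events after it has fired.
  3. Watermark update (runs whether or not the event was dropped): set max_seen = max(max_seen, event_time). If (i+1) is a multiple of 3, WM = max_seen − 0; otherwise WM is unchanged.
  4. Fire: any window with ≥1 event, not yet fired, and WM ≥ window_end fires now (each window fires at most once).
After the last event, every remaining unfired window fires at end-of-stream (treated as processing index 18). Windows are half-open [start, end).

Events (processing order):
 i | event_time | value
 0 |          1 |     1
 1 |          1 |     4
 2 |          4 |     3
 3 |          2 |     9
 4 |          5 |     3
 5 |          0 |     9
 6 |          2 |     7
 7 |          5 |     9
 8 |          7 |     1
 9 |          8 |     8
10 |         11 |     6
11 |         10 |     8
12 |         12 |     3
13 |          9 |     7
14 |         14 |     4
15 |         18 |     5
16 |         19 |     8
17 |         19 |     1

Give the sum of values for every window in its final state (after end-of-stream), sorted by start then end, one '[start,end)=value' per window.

[0,2)=14 [1,3)=21 [2,4)=16 [3,5)=3 [4,6)=15 [5,7)=12 [6,8)=1 [7,9)=9 [8,10)=15 [9,11)=15 [10,12)=14 [11,13)=9 [12,14)=3 [13,15)=4 [14,16)=4 [17,19)=5 [18,20)=14 [19,21)=9

i=0 t=1 v=1: → [1,3),[0,2); WM=−∞
i=1 t=1 v=4: → [1,3),[0,2); WM=−∞
i=2 t=4 v=3: → [4,6),[3,5); WM=4; [0,2) fires=5 [1,3) fires=5
i=3 t=2 v=9: → [2,4),[1,3); WM=4; [2,4) fires=9
i=4 t=5 v=3: → [5,7),[4,6); WM=4
i=5 t=0 v=9: → [0,2); WM=5; [3,5) fires=3
i=6 t=2 v=7: → [2,4),[1,3); WM=5
i=7 t=5 v=9: → [5,7),[4,6); WM=5
i=8 t=7 v=1: → [7,9),[6,8); WM=7; [4,6) fires=15 [5,7) fires=12
i=9 t=8 v=8: → [8,10),[7,9); WM=7
i=10 t=11 v=6: → [11,13),[10,12); WM=7
i=11 t=10 v=8: → [10,12),[9,11); WM=11; [6,8) fires=1 [7,9) fires=9 [8,10) fires=8 [9,11) fires=8
i=12 t=12 v=3: → [12,14),[11,13); WM=11
i=13 t=9 v=7: → [9,11),[8,10); WM=11
i=14 t=14 v=4: → [14,16),[13,15); WM=14; [10,12) fires=14 [11,13) fires=9 [12,14) fires=3
i=15 t=18 v=5: → [18,20),[17,19); WM=14
i=16 t=19 v=8: → [19,21),[18,20); WM=14
i=17 t=19 v=1: → [19,21),[18,20); WM=19; [13,15) fires=4 [14,16) fires=4 [17,19) fires=5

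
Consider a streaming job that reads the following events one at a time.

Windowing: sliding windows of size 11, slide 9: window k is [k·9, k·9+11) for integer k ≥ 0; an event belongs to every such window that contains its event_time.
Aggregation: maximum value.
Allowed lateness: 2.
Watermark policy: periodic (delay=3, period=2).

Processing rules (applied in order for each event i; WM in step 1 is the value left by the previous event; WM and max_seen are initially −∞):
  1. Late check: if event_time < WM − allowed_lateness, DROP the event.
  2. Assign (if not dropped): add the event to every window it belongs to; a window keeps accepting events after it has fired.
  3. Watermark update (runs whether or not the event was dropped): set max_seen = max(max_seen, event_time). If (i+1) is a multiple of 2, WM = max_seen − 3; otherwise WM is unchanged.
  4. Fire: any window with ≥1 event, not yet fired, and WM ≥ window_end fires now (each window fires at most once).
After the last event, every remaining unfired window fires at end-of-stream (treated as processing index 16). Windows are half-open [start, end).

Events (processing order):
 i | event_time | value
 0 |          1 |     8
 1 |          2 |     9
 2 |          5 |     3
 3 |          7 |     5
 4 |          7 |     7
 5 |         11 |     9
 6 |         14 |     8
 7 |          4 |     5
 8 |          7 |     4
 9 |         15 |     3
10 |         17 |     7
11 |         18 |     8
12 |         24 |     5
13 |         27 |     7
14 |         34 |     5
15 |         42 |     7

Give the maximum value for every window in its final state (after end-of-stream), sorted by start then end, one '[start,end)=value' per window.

i=0 t=1 v=8: → [0,11); WM=−∞
i=1 t=2 v=9: → [0,11); WM=-1
i=2 t=5 v=3: → [0,11); WM=-1
i=3 t=7 v=5: → [0,11); WM=4
i=4 t=7 v=7: → [0,11); WM=4
i=5 t=11 v=9: → [9,20); WM=8
i=6 t=14 v=8: → [9,20); WM=8
i=7 t=4 v=5: DROP (t<8-2); WM=11; [0,11) fires=9
i=8 t=7 v=4: DROP (t<11-2); WM=11
i=9 t=15 v=3: → [9,20); WM=12
i=10 t=17 v=7: → [9,20); WM=12
i=11 t=18 v=8: → [18,29),[9,20); WM=15
i=12 t=24 v=5: → [18,29); WM=15
i=13 t=27 v=7: → [27,38),[18,29); WM=24; [9,20) fires=9
i=14 t=34 v=5: → [27,38); WM=24
i=15 t=42 v=7: → [36,47); WM=39; [18,29) fires=8 [27,38) fires=7

[0,11)=9 [9,20)=9 [18,29)=8 [27,38)=7 [36,47)=7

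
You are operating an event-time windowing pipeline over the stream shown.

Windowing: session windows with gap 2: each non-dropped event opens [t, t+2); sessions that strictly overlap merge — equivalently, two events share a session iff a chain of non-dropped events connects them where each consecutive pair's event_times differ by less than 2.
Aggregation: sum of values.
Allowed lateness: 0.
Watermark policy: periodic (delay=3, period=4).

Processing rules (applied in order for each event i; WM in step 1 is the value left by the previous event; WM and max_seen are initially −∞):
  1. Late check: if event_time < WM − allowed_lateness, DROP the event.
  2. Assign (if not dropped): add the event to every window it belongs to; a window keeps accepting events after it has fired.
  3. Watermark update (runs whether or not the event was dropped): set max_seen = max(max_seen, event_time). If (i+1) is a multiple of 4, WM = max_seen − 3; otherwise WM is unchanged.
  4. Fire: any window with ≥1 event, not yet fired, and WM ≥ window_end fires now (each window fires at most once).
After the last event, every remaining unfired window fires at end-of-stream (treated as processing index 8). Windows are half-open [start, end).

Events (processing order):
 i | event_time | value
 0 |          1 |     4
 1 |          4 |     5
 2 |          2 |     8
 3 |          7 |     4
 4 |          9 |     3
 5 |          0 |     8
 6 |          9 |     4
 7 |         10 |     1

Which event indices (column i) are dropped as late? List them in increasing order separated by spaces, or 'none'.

i=0 t=1 v=4: → [1,3); WM=−∞
i=1 t=4 v=5: → [4,6); WM=−∞
i=2 t=2 v=8: → [1,4); WM=−∞
i=3 t=7 v=4: → [7,9); WM=4
i=4 t=9 v=3: → [9,11); WM=4
i=5 t=0 v=8: DROP (t<4-0); WM=4
i=6 t=9 v=4: → [9,11); WM=4
i=7 t=10 v=1: → [9,12); WM=7

5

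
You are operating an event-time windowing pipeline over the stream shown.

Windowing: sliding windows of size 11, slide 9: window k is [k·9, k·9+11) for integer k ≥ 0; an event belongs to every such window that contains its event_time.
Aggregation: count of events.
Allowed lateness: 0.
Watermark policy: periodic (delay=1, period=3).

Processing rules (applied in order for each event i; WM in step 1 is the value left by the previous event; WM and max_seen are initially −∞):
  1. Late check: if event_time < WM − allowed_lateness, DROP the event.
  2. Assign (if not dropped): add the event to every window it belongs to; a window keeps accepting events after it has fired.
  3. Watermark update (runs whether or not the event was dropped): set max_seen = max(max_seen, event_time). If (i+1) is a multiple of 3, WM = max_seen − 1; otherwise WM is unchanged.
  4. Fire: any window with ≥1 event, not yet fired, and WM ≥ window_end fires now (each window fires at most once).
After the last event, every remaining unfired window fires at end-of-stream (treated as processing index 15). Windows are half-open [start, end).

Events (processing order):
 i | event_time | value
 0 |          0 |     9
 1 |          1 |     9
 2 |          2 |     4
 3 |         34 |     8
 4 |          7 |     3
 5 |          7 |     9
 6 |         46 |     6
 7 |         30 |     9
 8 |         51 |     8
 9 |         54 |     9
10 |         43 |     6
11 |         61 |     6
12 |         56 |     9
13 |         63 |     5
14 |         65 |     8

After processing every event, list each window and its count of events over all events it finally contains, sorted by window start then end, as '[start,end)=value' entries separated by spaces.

[0,11)=5 [27,38)=1 [36,47)=1 [45,56)=3 [54,65)=3 [63,74)=2

i=0 t=0 v=9: → [0,11); WM=−∞
i=1 t=1 v=9: → [0,11); WM=−∞
i=2 t=2 v=4: → [0,11); WM=1
i=3 t=34 v=8: → [27,38); WM=1
i=4 t=7 v=3: → [0,11); WM=1
i=5 t=7 v=9: → [0,11); WM=33; [0,11) fires=5
i=6 t=46 v=6: → [45,56),[36,47); WM=33
i=7 t=30 v=9: DROP (t<33-0); WM=33
i=8 t=51 v=8: → [45,56); WM=50; [27,38) fires=1 [36,47) fires=1
i=9 t=54 v=9: → [54,65),[45,56); WM=50
i=10 t=43 v=6: DROP (t<50-0); WM=50
i=11 t=61 v=6: → [54,65); WM=60; [45,56) fires=3
i=12 t=56 v=9: DROP (t<60-0); WM=60
i=13 t=63 v=5: → [63,74),[54,65); WM=60
i=14 t=65 v=8: → [63,74); WM=64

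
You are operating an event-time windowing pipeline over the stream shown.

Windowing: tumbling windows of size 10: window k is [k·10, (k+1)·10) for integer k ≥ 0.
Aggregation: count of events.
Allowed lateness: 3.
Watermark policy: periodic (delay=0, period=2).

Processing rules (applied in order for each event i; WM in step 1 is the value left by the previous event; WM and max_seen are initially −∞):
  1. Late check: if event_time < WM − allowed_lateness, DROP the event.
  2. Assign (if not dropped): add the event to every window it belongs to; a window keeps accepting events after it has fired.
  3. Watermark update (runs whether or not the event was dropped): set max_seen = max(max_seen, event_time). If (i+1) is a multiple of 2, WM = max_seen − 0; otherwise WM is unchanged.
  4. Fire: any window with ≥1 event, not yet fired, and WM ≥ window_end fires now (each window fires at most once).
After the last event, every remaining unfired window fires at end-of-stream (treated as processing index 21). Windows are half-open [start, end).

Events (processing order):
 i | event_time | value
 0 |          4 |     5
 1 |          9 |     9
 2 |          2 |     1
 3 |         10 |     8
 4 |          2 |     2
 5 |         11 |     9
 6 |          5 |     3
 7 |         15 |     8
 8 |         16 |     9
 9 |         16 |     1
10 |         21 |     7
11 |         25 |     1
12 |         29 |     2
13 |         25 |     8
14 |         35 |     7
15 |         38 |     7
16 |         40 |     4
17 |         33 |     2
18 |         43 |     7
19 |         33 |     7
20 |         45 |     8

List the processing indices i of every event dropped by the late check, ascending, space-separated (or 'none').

i=0 t=4 v=5: → [0,10); WM=−∞
i=1 t=9 v=9: → [0,10); WM=9
i=2 t=2 v=1: DROP (t<9-3); WM=9
i=3 t=10 v=8: → [10,20); WM=10; [0,10) fires=2
i=4 t=2 v=2: DROP (t<10-3); WM=10
i=5 t=11 v=9: → [10,20); WM=11
i=6 t=5 v=3: DROP (t<11-3); WM=11
i=7 t=15 v=8: → [10,20); WM=15
i=8 t=16 v=9: → [10,20); WM=15
i=9 t=16 v=1: → [10,20); WM=16
i=10 t=21 v=7: → [20,30); WM=16
i=11 t=25 v=1: → [20,30); WM=25; [10,20) fires=5
i=12 t=29 v=2: → [20,30); WM=25
i=13 t=25 v=8: → [20,30); WM=29
i=14 t=35 v=7: → [30,40); WM=29
i=15 t=38 v=7: → [30,40); WM=38; [20,30) fires=4
i=16 t=40 v=4: → [40,50); WM=38
i=17 t=33 v=2: DROP (t<38-3); WM=40; [30,40) fires=2
i=18 t=43 v=7: → [40,50); WM=40
i=19 t=33 v=7: DROP (t<40-3); WM=43
i=20 t=45 v=8: → [40,50); WM=43

2 4 6 17 19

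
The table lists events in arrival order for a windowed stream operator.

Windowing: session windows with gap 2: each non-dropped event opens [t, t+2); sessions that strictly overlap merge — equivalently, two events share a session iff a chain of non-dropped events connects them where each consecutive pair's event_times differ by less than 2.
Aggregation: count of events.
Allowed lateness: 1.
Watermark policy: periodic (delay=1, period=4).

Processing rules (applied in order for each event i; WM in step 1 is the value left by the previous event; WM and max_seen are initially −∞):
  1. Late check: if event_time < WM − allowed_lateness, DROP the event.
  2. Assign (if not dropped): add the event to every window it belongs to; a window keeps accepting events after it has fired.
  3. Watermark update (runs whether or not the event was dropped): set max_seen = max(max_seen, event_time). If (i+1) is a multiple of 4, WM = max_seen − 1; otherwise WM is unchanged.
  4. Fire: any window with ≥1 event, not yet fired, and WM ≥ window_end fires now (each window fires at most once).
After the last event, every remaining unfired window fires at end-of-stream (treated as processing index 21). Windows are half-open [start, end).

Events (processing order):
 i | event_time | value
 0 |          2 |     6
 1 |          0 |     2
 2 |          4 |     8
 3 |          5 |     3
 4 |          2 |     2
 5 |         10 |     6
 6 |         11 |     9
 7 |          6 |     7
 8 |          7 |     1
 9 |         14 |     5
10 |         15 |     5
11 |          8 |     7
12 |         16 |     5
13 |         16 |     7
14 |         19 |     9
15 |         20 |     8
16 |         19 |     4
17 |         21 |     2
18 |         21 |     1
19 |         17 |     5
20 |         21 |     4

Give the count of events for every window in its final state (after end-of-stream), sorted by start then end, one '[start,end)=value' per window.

[0,2)=1 [2,4)=1 [4,8)=3 [10,13)=2 [14,18)=4 [19,23)=6

i=0 t=2 v=6: → [2,4); WM=−∞
i=1 t=0 v=2: → [0,2); WM=−∞
i=2 t=4 v=8: → [4,6); WM=−∞
i=3 t=5 v=3: → [4,7); WM=4
i=4 t=2 v=2: DROP (t<4-1); WM=4
i=5 t=10 v=6: → [10,12); WM=4
i=6 t=11 v=9: → [10,13); WM=4
i=7 t=6 v=7: → [4,8); WM=10
i=8 t=7 v=1: DROP (t<10-1); WM=10
i=9 t=14 v=5: → [14,16); WM=10
i=10 t=15 v=5: → [14,17); WM=10
i=11 t=8 v=7: DROP (t<10-1); WM=14
i=12 t=16 v=5: → [14,18); WM=14
i=13 t=16 v=7: → [14,18); WM=14
i=14 t=19 v=9: → [19,21); WM=14
i=15 t=20 v=8: → [19,22); WM=19
i=16 t=19 v=4: → [19,22); WM=19
i=17 t=21 v=2: → [19,23); WM=19
i=18 t=21 v=1: → [19,23); WM=19
i=19 t=17 v=5: DROP (t<19-1); WM=20
i=20 t=21 v=4: → [19,23); WM=20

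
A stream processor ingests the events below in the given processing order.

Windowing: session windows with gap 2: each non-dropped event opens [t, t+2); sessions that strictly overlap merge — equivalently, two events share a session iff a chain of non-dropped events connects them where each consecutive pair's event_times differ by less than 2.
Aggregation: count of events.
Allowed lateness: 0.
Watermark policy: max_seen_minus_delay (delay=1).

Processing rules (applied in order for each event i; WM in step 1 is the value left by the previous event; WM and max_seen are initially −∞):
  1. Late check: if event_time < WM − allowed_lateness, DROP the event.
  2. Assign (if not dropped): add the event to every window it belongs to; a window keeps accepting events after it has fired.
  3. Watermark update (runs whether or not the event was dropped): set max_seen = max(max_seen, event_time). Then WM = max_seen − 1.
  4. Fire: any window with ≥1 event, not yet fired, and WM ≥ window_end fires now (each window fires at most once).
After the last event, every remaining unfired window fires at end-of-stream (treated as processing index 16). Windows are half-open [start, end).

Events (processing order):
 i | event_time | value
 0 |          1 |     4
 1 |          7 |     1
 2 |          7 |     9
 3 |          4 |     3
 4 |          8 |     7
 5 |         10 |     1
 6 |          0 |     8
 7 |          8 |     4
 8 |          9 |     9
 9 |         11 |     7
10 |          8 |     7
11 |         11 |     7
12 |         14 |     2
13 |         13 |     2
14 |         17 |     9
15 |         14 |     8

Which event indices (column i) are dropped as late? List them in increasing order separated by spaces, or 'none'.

3 6 7 10 15

i=0 t=1 v=4: → [1,3); WM=0
i=1 t=7 v=1: → [7,9); WM=6
i=2 t=7 v=9: → [7,9); WM=6
i=3 t=4 v=3: DROP (t<6-0); WM=6
i=4 t=8 v=7: → [7,10); WM=7
i=5 t=10 v=1: → [10,12); WM=9
i=6 t=0 v=8: DROP (t<9-0); WM=9
i=7 t=8 v=4: DROP (t<9-0); WM=9
i=8 t=9 v=9: → [7,12); WM=9
i=9 t=11 v=7: → [7,13); WM=10
i=10 t=8 v=7: DROP (t<10-0); WM=10
i=11 t=11 v=7: → [7,13); WM=10
i=12 t=14 v=2: → [14,16); WM=13
i=13 t=13 v=2: → [13,16); WM=13
i=14 t=17 v=9: → [17,19); WM=16
i=15 t=14 v=8: DROP (t<16-0); WM=16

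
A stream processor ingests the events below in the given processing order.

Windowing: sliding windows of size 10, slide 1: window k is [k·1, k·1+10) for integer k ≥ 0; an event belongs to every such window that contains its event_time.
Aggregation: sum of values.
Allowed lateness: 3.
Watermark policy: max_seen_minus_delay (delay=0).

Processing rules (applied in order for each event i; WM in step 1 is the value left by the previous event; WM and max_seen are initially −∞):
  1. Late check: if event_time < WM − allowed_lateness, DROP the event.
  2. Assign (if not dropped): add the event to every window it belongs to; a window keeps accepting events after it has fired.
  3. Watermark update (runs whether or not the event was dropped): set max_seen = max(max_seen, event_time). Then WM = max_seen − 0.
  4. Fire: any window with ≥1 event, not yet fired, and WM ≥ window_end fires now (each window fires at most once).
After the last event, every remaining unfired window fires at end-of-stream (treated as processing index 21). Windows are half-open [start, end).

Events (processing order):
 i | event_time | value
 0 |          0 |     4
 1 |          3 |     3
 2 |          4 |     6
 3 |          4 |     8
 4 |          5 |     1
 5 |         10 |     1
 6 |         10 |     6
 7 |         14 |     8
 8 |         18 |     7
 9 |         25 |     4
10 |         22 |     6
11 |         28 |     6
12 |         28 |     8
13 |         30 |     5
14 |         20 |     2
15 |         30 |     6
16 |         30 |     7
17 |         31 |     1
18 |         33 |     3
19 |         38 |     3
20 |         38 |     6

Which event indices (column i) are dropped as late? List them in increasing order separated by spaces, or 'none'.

14

i=0 t=0 v=4: → [0,10); WM=0
i=1 t=3 v=3: → [3,13),[2,12),[1,11),[0,10); WM=3
i=2 t=4 v=6: → [4,14),[3,13),[2,12),[1,11),[0,10); WM=4
i=3 t=4 v=8: → [4,14),[3,13),[2,12),[1,11),[0,10); WM=4
i=4 t=5 v=1: → [5,15),[4,14),[3,13),[2,12),[1,11),[0,10); WM=5
i=5 t=10 v=1: → [10,20),[9,19),[8,18),[7,17),[6,16),[5,15),[4,14),[3,13),[2,12),[1,11); WM=10; [0,10) fires=22
i=6 t=10 v=6: → [10,20),[9,19),[8,18),[7,17),[6,16),[5,15),[4,14),[3,13),[2,12),[1,11); WM=10
i=7 t=14 v=8: → [14,24),[13,23),[12,22),[11,21),[10,20),[9,19),[8,18),[7,17),[6,16),[5,15); WM=14; [1,11) fires=25 [2,12) fires=25 [3,13) fires=25 [4,14) fires=22
i=8 t=18 v=7: → [18,28),[17,27),[16,26),[15,25),[14,24),[13,23),[12,22),[11,21),[10,20),[9,19); WM=18; [5,15) fires=16 [6,16) fires=15 [7,17) fires=15 [8,18) fires=15
i=9 t=25 v=4: → [25,35),[24,34),[23,33),[22,32),[21,31),[20,30),[19,29),[18,28),[17,27),[16,26); WM=25; [9,19) fires=22 [10,20) fires=22 [11,21) fires=15 [12,22) fires=15 [13,23) fires=15 [14,24) fires=15 [15,25) fires=7
i=10 t=22 v=6: → [22,32),[21,31),[20,30),[19,29),[18,28),[17,27),[16,26),[15,25),[14,24),[13,23); WM=25
i=11 t=28 v=6: → [28,38),[27,37),[26,36),[25,35),[24,34),[23,33),[22,32),[21,31),[20,30),[19,29); WM=28; [16,26) fires=17 [17,27) fires=17 [18,28) fires=17
i=12 t=28 v=8: → [28,38),[27,37),[26,36),[25,35),[24,34),[23,33),[22,32),[21,31),[20,30),[19,29); WM=28
i=13 t=30 v=5: → [30,40),[29,39),[28,38),[27,37),[26,36),[25,35),[24,34),[23,33),[22,32),[21,31); WM=30; [19,29) fires=24 [20,30) fires=24
i=14 t=20 v=2: DROP (t<30-3); WM=30
i=15 t=30 v=6: → [30,40),[29,39),[28,38),[27,37),[26,36),[25,35),[24,34),[23,33),[22,32),[21,31); WM=30
i=16 t=30 v=7: → [30,40),[29,39),[28,38),[27,37),[26,36),[25,35),[24,34),[23,33),[22,32),[21,31); WM=30
i=17 t=31 v=1: → [31,41),[30,40),[29,39),[28,38),[27,37),[26,36),[25,35),[24,34),[23,33),[22,32); WM=31; [21,31) fires=42
i=18 t=33 v=3: → [33,43),[32,42),[31,41),[30,40),[29,39),[28,38),[27,37),[26,36),[25,35),[24,34); WM=33; [22,32) fires=43 [23,33) fires=37
i=19 t=38 v=3: → [38,48),[37,47),[36,46),[35,45),[34,44),[33,43),[32,42),[31,41),[30,40),[29,39); WM=38; [24,34) fires=40 [25,35) fires=40 [26,36) fires=36 [27,37) fires=36 [28,38) fires=36
i=20 t=38 v=6: → [38,48),[37,47),[36,46),[35,45),[34,44),[33,43),[32,42),[31,41),[30,40),[29,39); WM=38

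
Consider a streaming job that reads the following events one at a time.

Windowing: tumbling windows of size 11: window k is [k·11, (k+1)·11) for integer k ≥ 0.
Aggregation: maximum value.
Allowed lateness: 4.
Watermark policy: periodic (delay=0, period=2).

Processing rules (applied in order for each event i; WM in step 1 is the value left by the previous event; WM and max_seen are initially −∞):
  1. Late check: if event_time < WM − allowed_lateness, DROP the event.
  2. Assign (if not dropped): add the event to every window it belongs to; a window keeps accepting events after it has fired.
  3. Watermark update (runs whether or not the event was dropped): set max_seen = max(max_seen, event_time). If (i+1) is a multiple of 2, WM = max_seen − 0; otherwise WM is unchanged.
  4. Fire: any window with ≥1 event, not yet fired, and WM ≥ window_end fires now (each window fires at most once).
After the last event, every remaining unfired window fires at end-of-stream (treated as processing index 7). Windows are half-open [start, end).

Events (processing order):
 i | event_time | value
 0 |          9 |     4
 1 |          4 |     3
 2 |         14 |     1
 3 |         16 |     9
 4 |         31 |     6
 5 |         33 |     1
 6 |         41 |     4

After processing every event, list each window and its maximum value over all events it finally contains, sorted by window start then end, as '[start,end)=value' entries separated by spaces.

i=0 t=9 v=4: → [0,11); WM=−∞
i=1 t=4 v=3: → [0,11); WM=9
i=2 t=14 v=1: → [11,22); WM=9
i=3 t=16 v=9: → [11,22); WM=16; [0,11) fires=4
i=4 t=31 v=6: → [22,33); WM=16
i=5 t=33 v=1: → [33,44); WM=33; [11,22) fires=9 [22,33) fires=6
i=6 t=41 v=4: → [33,44); WM=33

[0,11)=4 [11,22)=9 [22,33)=6 [33,44)=4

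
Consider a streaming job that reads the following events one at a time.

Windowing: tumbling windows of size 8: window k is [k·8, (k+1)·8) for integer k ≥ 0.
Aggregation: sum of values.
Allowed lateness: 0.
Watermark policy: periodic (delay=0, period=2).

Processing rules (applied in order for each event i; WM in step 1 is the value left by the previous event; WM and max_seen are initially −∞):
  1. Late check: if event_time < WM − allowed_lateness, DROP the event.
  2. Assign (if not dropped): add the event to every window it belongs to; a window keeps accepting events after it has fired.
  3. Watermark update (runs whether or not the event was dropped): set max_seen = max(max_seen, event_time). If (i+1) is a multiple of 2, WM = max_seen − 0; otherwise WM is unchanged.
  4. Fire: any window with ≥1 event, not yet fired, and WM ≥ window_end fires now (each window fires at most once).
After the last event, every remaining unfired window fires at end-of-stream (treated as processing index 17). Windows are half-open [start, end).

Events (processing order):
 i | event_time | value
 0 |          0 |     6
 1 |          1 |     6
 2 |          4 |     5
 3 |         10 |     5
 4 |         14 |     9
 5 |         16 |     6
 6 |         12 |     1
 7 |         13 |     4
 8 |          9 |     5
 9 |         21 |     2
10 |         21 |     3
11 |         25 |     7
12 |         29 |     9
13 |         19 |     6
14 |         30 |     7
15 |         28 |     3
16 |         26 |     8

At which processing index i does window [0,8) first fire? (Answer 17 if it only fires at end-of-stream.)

i=0 t=0 v=6: → [0,8); WM=−∞
i=1 t=1 v=6: → [0,8); WM=1
i=2 t=4 v=5: → [0,8); WM=1
i=3 t=10 v=5: → [8,16); WM=10; [0,8) fires=17
i=4 t=14 v=9: → [8,16); WM=10
i=5 t=16 v=6: → [16,24); WM=16; [8,16) fires=14
i=6 t=12 v=1: DROP (t<16-0); WM=16
i=7 t=13 v=4: DROP (t<16-0); WM=16
i=8 t=9 v=5: DROP (t<16-0); WM=16
i=9 t=21 v=2: → [16,24); WM=21
i=10 t=21 v=3: → [16,24); WM=21
i=11 t=25 v=7: → [24,32); WM=25; [16,24) fires=11
i=12 t=29 v=9: → [24,32); WM=25
i=13 t=19 v=6: DROP (t<25-0); WM=29
i=14 t=30 v=7: → [24,32); WM=29
i=15 t=28 v=3: DROP (t<29-0); WM=30
i=16 t=26 v=8: DROP (t<30-0); WM=30

3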